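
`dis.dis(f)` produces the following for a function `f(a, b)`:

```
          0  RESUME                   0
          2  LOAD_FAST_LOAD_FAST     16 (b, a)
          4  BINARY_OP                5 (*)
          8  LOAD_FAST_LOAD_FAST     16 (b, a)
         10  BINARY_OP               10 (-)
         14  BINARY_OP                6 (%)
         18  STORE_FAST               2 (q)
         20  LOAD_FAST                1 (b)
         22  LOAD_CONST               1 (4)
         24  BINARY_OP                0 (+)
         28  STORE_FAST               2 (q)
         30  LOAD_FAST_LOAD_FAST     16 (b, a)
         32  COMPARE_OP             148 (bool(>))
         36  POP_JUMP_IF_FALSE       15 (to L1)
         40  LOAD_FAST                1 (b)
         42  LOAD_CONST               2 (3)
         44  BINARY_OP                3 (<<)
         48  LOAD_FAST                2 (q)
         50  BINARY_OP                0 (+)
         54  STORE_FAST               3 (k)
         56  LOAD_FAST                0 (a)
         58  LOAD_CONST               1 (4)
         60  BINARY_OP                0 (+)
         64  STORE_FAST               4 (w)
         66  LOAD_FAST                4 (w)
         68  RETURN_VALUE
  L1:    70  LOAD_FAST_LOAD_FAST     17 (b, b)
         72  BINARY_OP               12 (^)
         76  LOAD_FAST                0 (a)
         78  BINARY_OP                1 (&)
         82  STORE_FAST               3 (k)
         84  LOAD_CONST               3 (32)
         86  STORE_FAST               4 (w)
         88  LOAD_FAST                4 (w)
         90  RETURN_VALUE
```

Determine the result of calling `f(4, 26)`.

8

LOAD_FAST_LOAD_FAST b,a → push 26,4. Stack: [26, 4]
BINARY_OP * → 26 * 4 = 104. Stack: [104]
LOAD_FAST_LOAD_FAST b,a → push 26,4. Stack: [104, 26, 4]
BINARY_OP - → 26 - 4 = 22. Stack: [104, 22]
BINARY_OP % → 104 % 22 = 16. Stack: [16]
STORE_FAST q → q=16. Stack: []
LOAD_FAST b → push 26. Stack: [26]
LOAD_CONST → push 4. Stack: [26, 4]
BINARY_OP + → 26 + 4 = 30. Stack: [30]
STORE_FAST q → q=30. Stack: []
LOAD_FAST_LOAD_FAST b,a → push 26,4. Stack: [26, 4]
COMPARE_OP bool(>) → 26 vs 4 = True. Stack: [True]
POP_JUMP_IF_FALSE → pop True; no jump. Stack: []
LOAD_FAST b → push 26. Stack: [26]
LOAD_CONST → push 3. Stack: [26, 3]
BINARY_OP << → 26 << 3 = 208. Stack: [208]
LOAD_FAST q → push 30. Stack: [208, 30]
BINARY_OP + → 208 + 30 = 238. Stack: [238]
STORE_FAST k → k=238. Stack: []
LOAD_FAST a → push 4. Stack: [4]
LOAD_CONST → push 4. Stack: [4, 4]
BINARY_OP + → 4 + 4 = 8. Stack: [8]
STORE_FAST w → w=8. Stack: []
LOAD_FAST w → push 8. Stack: [8]
RETURN_VALUE → return 8.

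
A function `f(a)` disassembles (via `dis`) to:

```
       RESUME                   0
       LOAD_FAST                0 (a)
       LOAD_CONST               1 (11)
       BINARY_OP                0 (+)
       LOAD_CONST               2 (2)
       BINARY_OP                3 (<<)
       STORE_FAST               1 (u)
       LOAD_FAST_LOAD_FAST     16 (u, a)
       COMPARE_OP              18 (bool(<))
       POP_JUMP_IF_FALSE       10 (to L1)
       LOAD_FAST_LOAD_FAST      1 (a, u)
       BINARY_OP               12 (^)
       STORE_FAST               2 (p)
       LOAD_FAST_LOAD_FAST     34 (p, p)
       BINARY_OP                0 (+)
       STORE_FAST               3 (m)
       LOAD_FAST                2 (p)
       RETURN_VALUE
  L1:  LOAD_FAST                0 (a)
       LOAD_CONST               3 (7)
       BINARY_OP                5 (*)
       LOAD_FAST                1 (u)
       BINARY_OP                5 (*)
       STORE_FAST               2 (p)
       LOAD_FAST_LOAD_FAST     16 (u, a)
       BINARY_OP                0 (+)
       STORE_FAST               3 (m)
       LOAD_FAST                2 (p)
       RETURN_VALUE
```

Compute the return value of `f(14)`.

9800

LOAD_FAST a → push 14. Stack: [14]
LOAD_CONST → push 11. Stack: [14, 11]
BINARY_OP + → 14 + 11 = 25. Stack: [25]
LOAD_CONST → push 2. Stack: [25, 2]
BINARY_OP << → 25 << 2 = 100. Stack: [100]
STORE_FAST u → u=100. Stack: []
LOAD_FAST_LOAD_FAST u,a → push 100,14. Stack: [100, 14]
COMPARE_OP bool(<) → 100 vs 14 = False. Stack: [False]
POP_JUMP_IF_FALSE → pop False; jump. Stack: []
LOAD_FAST a → push 14. Stack: [14]
LOAD_CONST → push 7. Stack: [14, 7]
BINARY_OP * → 14 * 7 = 98. Stack: [98]
LOAD_FAST u → push 100. Stack: [98, 100]
BINARY_OP * → 98 * 100 = 9800. Stack: [9800]
STORE_FAST p → p=9800. Stack: []
LOAD_FAST_LOAD_FAST u,a → push 100,14. Stack: [100, 14]
BINARY_OP + → 100 + 14 = 114. Stack: [114]
STORE_FAST m → m=114. Stack: []
LOAD_FAST p → push 9800. Stack: [9800]
RETURN_VALUE → return 9800.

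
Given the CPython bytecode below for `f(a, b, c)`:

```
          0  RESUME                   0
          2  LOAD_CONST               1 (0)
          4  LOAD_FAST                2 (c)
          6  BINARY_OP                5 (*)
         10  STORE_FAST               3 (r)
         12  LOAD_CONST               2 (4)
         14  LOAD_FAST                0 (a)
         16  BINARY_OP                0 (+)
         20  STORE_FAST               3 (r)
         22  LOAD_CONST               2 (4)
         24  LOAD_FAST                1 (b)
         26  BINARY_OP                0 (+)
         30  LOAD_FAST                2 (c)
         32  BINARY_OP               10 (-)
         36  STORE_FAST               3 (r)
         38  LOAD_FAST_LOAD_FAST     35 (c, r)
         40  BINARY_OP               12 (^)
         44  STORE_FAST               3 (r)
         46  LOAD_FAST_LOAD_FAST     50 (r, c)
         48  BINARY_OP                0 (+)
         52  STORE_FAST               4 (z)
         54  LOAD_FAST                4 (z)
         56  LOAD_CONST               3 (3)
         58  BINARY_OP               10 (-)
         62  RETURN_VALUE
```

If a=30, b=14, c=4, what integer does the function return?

11

LOAD_CONST → push 0. Stack: [0]
LOAD_FAST c → push 4. Stack: [0, 4]
BINARY_OP * → 0 * 4 = 0. Stack: [0]
STORE_FAST r → r=0. Stack: []
LOAD_CONST → push 4. Stack: [4]
LOAD_FAST a → push 30. Stack: [4, 30]
BINARY_OP + → 4 + 30 = 34. Stack: [34]
STORE_FAST r → r=34. Stack: []
LOAD_CONST → push 4. Stack: [4]
LOAD_FAST b → push 14. Stack: [4, 14]
BINARY_OP + → 4 + 14 = 18. Stack: [18]
LOAD_FAST c → push 4. Stack: [18, 4]
BINARY_OP - → 18 - 4 = 14. Stack: [14]
STORE_FAST r → r=14. Stack: []
LOAD_FAST_LOAD_FAST c,r → push 4,14. Stack: [4, 14]
BINARY_OP ^ → 4 ^ 14 = 10. Stack: [10]
STORE_FAST r → r=10. Stack: []
LOAD_FAST_LOAD_FAST r,c → push 10,4. Stack: [10, 4]
BINARY_OP + → 10 + 4 = 14. Stack: [14]
STORE_FAST z → z=14. Stack: []
LOAD_FAST z → push 14. Stack: [14]
LOAD_CONST → push 3. Stack: [14, 3]
BINARY_OP - → 14 - 3 = 11. Stack: [11]
RETURN_VALUE → return 11.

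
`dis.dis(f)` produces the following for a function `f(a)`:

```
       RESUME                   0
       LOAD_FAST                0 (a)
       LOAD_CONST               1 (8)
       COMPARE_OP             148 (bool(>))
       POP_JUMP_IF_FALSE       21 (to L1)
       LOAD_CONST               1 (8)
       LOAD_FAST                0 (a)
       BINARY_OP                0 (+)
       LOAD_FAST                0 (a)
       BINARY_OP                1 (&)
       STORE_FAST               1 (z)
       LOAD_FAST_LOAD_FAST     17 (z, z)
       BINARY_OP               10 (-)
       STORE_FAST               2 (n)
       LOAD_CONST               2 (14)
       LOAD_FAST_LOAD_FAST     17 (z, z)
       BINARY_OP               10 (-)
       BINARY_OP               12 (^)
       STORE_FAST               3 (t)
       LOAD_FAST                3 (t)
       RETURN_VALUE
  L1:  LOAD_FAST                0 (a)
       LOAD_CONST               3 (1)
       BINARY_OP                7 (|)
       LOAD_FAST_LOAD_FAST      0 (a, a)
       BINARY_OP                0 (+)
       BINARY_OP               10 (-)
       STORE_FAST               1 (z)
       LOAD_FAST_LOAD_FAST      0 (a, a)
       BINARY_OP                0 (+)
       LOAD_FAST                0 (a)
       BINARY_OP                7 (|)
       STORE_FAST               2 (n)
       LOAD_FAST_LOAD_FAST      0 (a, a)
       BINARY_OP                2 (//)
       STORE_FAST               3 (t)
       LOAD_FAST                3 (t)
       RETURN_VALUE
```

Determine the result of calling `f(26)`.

14

LOAD_FAST a → push 26. Stack: [26]
LOAD_CONST → push 8. Stack: [26, 8]
COMPARE_OP bool(>) → 26 vs 8 = True. Stack: [True]
POP_JUMP_IF_FALSE → pop True; no jump. Stack: []
LOAD_CONST → push 8. Stack: [8]
LOAD_FAST a → push 26. Stack: [8, 26]
BINARY_OP + → 8 + 26 = 34. Stack: [34]
LOAD_FAST a → push 26. Stack: [34, 26]
BINARY_OP & → 34 & 26 = 2. Stack: [2]
STORE_FAST z → z=2. Stack: []
LOAD_FAST_LOAD_FAST z,z → push 2,2. Stack: [2, 2]
BINARY_OP - → 2 - 2 = 0. Stack: [0]
STORE_FAST n → n=0. Stack: []
LOAD_CONST → push 14. Stack: [14]
LOAD_FAST_LOAD_FAST z,z → push 2,2. Stack: [14, 2, 2]
BINARY_OP - → 2 - 2 = 0. Stack: [14, 0]
BINARY_OP ^ → 14 ^ 0 = 14. Stack: [14]
STORE_FAST t → t=14. Stack: []
LOAD_FAST t → push 14. Stack: [14]
RETURN_VALUE → return 14.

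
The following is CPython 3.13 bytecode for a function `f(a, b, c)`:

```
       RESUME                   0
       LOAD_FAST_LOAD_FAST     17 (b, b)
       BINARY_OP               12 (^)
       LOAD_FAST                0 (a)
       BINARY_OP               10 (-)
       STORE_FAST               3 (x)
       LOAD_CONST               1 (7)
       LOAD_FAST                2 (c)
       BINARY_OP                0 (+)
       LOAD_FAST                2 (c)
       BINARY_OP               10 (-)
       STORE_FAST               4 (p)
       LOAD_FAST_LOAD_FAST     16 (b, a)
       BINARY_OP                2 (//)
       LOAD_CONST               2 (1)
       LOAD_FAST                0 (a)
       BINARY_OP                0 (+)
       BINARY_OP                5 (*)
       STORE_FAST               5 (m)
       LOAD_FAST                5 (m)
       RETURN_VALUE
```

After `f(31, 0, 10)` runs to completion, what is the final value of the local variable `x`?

LOAD_FAST_LOAD_FAST b,b → push 0,0. Stack: [0, 0]
BINARY_OP ^ → 0 ^ 0 = 0. Stack: [0]
LOAD_FAST a → push 31. Stack: [0, 31]
BINARY_OP - → 0 - 31 = -31. Stack: [-31]
STORE_FAST x → x=-31. Stack: []
LOAD_CONST → push 7. Stack: [7]
LOAD_FAST c → push 10. Stack: [7, 10]
BINARY_OP + → 7 + 10 = 17. Stack: [17]
LOAD_FAST c → push 10. Stack: [17, 10]
BINARY_OP - → 17 - 10 = 7. Stack: [7]
STORE_FAST p → p=7. Stack: []
LOAD_FAST_LOAD_FAST b,a → push 0,31. Stack: [0, 31]
BINARY_OP // → 0 // 31 = 0. Stack: [0]
LOAD_CONST → push 1. Stack: [0, 1]
LOAD_FAST a → push 31. Stack: [0, 1, 31]
BINARY_OP + → 1 + 31 = 32. Stack: [0, 32]
BINARY_OP * → 0 * 32 = 0. Stack: [0]
STORE_FAST m → m=0. Stack: []
LOAD_FAST m → push 0. Stack: [0]
RETURN_VALUE → return 0.

-31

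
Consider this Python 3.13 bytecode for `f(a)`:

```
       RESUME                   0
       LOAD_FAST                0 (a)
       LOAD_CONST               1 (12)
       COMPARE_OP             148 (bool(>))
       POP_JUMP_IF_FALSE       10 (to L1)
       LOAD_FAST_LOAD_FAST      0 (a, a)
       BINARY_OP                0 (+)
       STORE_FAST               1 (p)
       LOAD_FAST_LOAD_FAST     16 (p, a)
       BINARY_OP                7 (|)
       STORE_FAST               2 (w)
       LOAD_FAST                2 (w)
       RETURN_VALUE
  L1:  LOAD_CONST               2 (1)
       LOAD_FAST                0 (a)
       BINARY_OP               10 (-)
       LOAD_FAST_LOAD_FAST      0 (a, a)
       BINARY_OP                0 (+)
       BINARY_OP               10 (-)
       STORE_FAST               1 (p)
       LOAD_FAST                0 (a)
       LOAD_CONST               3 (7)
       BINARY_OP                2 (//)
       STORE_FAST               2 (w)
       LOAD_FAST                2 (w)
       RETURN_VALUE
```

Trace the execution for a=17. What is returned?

51

LOAD_FAST a → push 17. Stack: [17]
LOAD_CONST → push 12. Stack: [17, 12]
COMPARE_OP bool(>) → 17 vs 12 = True. Stack: [True]
POP_JUMP_IF_FALSE → pop True; no jump. Stack: []
LOAD_FAST_LOAD_FAST a,a → push 17,17. Stack: [17, 17]
BINARY_OP + → 17 + 17 = 34. Stack: [34]
STORE_FAST p → p=34. Stack: []
LOAD_FAST_LOAD_FAST p,a → push 34,17. Stack: [34, 17]
BINARY_OP | → 34 | 17 = 51. Stack: [51]
STORE_FAST w → w=51. Stack: []
LOAD_FAST w → push 51. Stack: [51]
RETURN_VALUE → return 51.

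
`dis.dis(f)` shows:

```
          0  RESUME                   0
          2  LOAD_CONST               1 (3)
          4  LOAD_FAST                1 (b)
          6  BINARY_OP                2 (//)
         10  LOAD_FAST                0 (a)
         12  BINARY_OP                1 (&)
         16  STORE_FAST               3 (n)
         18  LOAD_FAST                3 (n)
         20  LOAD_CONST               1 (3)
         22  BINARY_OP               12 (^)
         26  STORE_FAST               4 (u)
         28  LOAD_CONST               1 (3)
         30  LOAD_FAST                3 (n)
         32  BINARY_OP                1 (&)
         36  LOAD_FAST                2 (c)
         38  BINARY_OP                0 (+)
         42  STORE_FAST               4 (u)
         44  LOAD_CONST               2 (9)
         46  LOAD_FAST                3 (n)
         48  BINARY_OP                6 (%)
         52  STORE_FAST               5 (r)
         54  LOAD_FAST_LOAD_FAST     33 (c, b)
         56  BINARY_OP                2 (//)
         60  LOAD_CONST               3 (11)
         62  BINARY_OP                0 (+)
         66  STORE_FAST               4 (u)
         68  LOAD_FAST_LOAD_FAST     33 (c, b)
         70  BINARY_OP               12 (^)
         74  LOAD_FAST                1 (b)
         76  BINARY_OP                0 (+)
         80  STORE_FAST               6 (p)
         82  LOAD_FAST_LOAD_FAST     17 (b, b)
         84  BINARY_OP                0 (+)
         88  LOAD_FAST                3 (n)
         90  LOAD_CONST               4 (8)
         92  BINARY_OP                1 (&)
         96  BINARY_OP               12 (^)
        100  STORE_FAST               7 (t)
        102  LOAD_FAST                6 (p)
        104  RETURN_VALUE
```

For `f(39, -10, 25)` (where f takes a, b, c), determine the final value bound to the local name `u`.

LOAD_CONST → push 3. Stack: [3]
LOAD_FAST b → push -10. Stack: [3, -10]
BINARY_OP // → 3 // -10 = -1. Stack: [-1]
LOAD_FAST a → push 39. Stack: [-1, 39]
BINARY_OP & → -1 & 39 = 39. Stack: [39]
STORE_FAST n → n=39. Stack: []
LOAD_FAST n → push 39. Stack: [39]
LOAD_CONST → push 3. Stack: [39, 3]
BINARY_OP ^ → 39 ^ 3 = 36. Stack: [36]
STORE_FAST u → u=36. Stack: []
LOAD_CONST → push 3. Stack: [3]
LOAD_FAST n → push 39. Stack: [3, 39]
BINARY_OP & → 3 & 39 = 3. Stack: [3]
LOAD_FAST c → push 25. Stack: [3, 25]
BINARY_OP + → 3 + 25 = 28. Stack: [28]
STORE_FAST u → u=28. Stack: []
LOAD_CONST → push 9. Stack: [9]
LOAD_FAST n → push 39. Stack: [9, 39]
BINARY_OP % → 9 % 39 = 9. Stack: [9]
STORE_FAST r → r=9. Stack: []
LOAD_FAST_LOAD_FAST c,b → push 25,-10. Stack: [25, -10]
BINARY_OP // → 25 // -10 = -3. Stack: [-3]
LOAD_CONST → push 11. Stack: [-3, 11]
BINARY_OP + → -3 + 11 = 8. Stack: [8]
STORE_FAST u → u=8. Stack: []
LOAD_FAST_LOAD_FAST c,b → push 25,-10. Stack: [25, -10]
BINARY_OP ^ → 25 ^ -10 = -17. Stack: [-17]
LOAD_FAST b → push -10. Stack: [-17, -10]
BINARY_OP + → -17 + -10 = -27. Stack: [-27]
STORE_FAST p → p=-27. Stack: []
LOAD_FAST_LOAD_FAST b,b → push -10,-10. Stack: [-10, -10]
BINARY_OP + → -10 + -10 = -20. Stack: [-20]
LOAD_FAST n → push 39. Stack: [-20, 39]
LOAD_CONST → push 8. Stack: [-20, 39, 8]
BINARY_OP & → 39 & 8 = 0. Stack: [-20, 0]
BINARY_OP ^ → -20 ^ 0 = -20. Stack: [-20]
STORE_FAST t → t=-20. Stack: []
LOAD_FAST p → push -27. Stack: [-27]
RETURN_VALUE → return -27.

8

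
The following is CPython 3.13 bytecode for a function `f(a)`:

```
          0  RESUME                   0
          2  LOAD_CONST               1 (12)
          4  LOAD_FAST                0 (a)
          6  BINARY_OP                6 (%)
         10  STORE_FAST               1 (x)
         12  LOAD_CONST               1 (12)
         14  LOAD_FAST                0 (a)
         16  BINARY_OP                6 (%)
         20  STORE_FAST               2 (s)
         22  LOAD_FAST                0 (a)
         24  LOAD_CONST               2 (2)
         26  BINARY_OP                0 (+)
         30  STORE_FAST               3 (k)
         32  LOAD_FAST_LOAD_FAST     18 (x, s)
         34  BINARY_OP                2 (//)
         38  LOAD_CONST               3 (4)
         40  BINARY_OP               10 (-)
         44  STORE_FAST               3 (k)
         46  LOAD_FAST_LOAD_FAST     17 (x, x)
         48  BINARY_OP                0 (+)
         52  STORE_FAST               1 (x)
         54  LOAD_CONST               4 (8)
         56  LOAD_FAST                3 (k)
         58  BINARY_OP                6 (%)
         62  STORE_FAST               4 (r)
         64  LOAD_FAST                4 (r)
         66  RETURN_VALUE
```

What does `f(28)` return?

LOAD_CONST → push 12. Stack: [12]
LOAD_FAST a → push 28. Stack: [12, 28]
BINARY_OP % → 12 % 28 = 12. Stack: [12]
STORE_FAST x → x=12. Stack: []
LOAD_CONST → push 12. Stack: [12]
LOAD_FAST a → push 28. Stack: [12, 28]
BINARY_OP % → 12 % 28 = 12. Stack: [12]
STORE_FAST s → s=12. Stack: []
LOAD_FAST a → push 28. Stack: [28]
LOAD_CONST → push 2. Stack: [28, 2]
BINARY_OP + → 28 + 2 = 30. Stack: [30]
STORE_FAST k → k=30. Stack: []
LOAD_FAST_LOAD_FAST x,s → push 12,12. Stack: [12, 12]
BINARY_OP // → 12 // 12 = 1. Stack: [1]
LOAD_CONST → push 4. Stack: [1, 4]
BINARY_OP - → 1 - 4 = -3. Stack: [-3]
STORE_FAST k → k=-3. Stack: []
LOAD_FAST_LOAD_FAST x,x → push 12,12. Stack: [12, 12]
BINARY_OP + → 12 + 12 = 24. Stack: [24]
STORE_FAST x → x=24. Stack: []
LOAD_CONST → push 8. Stack: [8]
LOAD_FAST k → push -3. Stack: [8, -3]
BINARY_OP % → 8 % -3 = -1. Stack: [-1]
STORE_FAST r → r=-1. Stack: []
LOAD_FAST r → push -1. Stack: [-1]
RETURN_VALUE → return -1.

-1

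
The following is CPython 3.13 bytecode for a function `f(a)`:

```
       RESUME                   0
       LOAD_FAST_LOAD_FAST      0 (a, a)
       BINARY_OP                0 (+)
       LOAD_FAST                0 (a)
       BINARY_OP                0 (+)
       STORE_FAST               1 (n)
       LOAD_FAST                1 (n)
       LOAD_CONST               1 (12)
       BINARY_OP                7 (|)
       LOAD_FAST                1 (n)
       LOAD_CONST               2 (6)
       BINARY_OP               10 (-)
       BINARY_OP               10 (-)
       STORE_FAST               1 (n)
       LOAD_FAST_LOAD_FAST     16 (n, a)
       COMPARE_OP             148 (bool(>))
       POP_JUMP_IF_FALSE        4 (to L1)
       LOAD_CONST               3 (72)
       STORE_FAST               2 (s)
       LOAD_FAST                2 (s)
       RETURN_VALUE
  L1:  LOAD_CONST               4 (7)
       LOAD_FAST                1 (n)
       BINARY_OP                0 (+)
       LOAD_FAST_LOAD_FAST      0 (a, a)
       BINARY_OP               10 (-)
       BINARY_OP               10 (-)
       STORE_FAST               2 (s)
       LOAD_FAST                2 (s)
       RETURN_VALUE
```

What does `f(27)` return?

25

LOAD_FAST_LOAD_FAST a,a → push 27,27. Stack: [27, 27]
BINARY_OP + → 27 + 27 = 54. Stack: [54]
LOAD_FAST a → push 27. Stack: [54, 27]
BINARY_OP + → 54 + 27 = 81. Stack: [81]
STORE_FAST n → n=81. Stack: []
LOAD_FAST n → push 81. Stack: [81]
LOAD_CONST → push 12. Stack: [81, 12]
BINARY_OP | → 81 | 12 = 93. Stack: [93]
LOAD_FAST n → push 81. Stack: [93, 81]
LOAD_CONST → push 6. Stack: [93, 81, 6]
BINARY_OP - → 81 - 6 = 75. Stack: [93, 75]
BINARY_OP - → 93 - 75 = 18. Stack: [18]
STORE_FAST n → n=18. Stack: []
LOAD_FAST_LOAD_FAST n,a → push 18,27. Stack: [18, 27]
COMPARE_OP bool(>) → 18 vs 27 = False. Stack: [False]
POP_JUMP_IF_FALSE → pop False; jump. Stack: []
LOAD_CONST → push 7. Stack: [7]
LOAD_FAST n → push 18. Stack: [7, 18]
BINARY_OP + → 7 + 18 = 25. Stack: [25]
LOAD_FAST_LOAD_FAST a,a → push 27,27. Stack: [25, 27, 27]
BINARY_OP - → 27 - 27 = 0. Stack: [25, 0]
BINARY_OP - → 25 - 0 = 25. Stack: [25]
STORE_FAST s → s=25. Stack: []
LOAD_FAST s → push 25. Stack: [25]
RETURN_VALUE → return 25.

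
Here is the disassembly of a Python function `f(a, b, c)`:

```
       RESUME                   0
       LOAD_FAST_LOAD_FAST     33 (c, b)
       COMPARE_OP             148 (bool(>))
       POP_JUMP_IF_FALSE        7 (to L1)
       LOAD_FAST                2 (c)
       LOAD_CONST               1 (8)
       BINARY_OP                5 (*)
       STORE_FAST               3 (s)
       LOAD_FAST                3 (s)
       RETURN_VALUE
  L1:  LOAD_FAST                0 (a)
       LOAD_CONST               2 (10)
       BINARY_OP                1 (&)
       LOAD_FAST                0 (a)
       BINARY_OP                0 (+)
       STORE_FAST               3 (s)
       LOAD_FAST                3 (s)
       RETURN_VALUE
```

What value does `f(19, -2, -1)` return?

-8

LOAD_FAST_LOAD_FAST c,b → push -1,-2. Stack: [-1, -2]
COMPARE_OP bool(>) → -1 vs -2 = True. Stack: [True]
POP_JUMP_IF_FALSE → pop True; no jump. Stack: []
LOAD_FAST c → push -1. Stack: [-1]
LOAD_CONST → push 8. Stack: [-1, 8]
BINARY_OP * → -1 * 8 = -8. Stack: [-8]
STORE_FAST s → s=-8. Stack: []
LOAD_FAST s → push -8. Stack: [-8]
RETURN_VALUE → return -8.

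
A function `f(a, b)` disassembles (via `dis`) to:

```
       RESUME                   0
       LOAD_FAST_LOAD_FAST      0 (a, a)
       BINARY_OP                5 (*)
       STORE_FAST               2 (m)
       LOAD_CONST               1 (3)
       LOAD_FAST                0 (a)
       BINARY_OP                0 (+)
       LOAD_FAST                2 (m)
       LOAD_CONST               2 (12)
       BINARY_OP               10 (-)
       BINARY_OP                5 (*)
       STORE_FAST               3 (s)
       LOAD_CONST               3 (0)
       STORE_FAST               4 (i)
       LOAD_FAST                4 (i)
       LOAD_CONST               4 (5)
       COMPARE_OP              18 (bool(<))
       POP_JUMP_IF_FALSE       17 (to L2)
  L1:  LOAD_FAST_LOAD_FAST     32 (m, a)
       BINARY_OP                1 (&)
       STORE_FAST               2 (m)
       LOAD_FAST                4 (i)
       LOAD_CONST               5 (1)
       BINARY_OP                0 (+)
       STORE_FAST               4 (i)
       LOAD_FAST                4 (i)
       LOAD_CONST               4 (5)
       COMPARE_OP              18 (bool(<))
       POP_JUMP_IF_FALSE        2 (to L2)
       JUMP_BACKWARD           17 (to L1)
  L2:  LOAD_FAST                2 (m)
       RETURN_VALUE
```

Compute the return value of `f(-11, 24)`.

113

LOAD_FAST_LOAD_FAST a,a → push -11,-11
BINARY_OP * → -11 * -11 = 121
STORE_FAST m → m=121
LOAD_CONST → push 3
LOAD_FAST a → push -11
BINARY_OP + → 3 + -11 = -8
LOAD_FAST m → push 121
LOAD_CONST → push 12
BINARY_OP - → 121 - 12 = 109
BINARY_OP * → -8 * 109 = -872
STORE_FAST s → s=-872
LOAD_CONST → push 0
STORE_FAST i → i=0
LOAD_FAST i → push 0
LOAD_CONST → push 5
COMPARE_OP bool(<) → 0 vs 5 = True
POP_JUMP_IF_FALSE → pop True; no jump
LOAD_FAST_LOAD_FAST m,a → push 121,-11
BINARY_OP & → 121 & -11 = 113
STORE_FAST m → m=113
LOAD_FAST i → push 0
LOAD_CONST → push 1
BINARY_OP + → 0 + 1 = 1
STORE_FAST i → i=1
LOAD_FAST i → push 1
LOAD_CONST → push 5
COMPARE_OP bool(<) → 1 vs 5 = True
POP_JUMP_IF_FALSE → pop True; no jump
LOAD_FAST_LOAD_FAST m,a → push 113,-11
BINARY_OP & → 113 & -11 = 113
STORE_FAST m → m=113
LOAD_FAST i → push 1
LOAD_CONST → push 1
BINARY_OP + → 1 + 1 = 2
STORE_FAST i → i=2
LOAD_FAST i → push 2
LOAD_CONST → push 5
COMPARE_OP bool(<) → 2 vs 5 = True
POP_JUMP_IF_FALSE → pop True; no jump
LOAD_FAST_LOAD_FAST m,a → push 113,-11
BINARY_OP & → 113 & -11 = 113
STORE_FAST m → m=113
LOAD_FAST i → push 2
LOAD_CONST → push 1
BINARY_OP + → 2 + 1 = 3
STORE_FAST i → i=3
LOAD_FAST i → push 3
LOAD_CONST → push 5
COMPARE_OP bool(<) → 3 vs 5 = True
POP_JUMP_IF_FALSE → pop True; no jump
LOAD_FAST_LOAD_FAST m,a → push 113,-11
BINARY_OP & → 113 & -11 = 113
STORE_FAST m → m=113
LOAD_FAST i → push 3
LOAD_CONST → push 1
BINARY_OP + → 3 + 1 = 4
STORE_FAST i → i=4
LOAD_FAST i → push 4
LOAD_CONST → push 5
COMPARE_OP bool(<) → 4 vs 5 = True
POP_JUMP_IF_FALSE → pop True; no jump
LOAD_FAST_LOAD_FAST m,a → push 113,-11
BINARY_OP & → 113 & -11 = 113
STORE_FAST m → m=113
LOAD_FAST i → push 4
LOAD_CONST → push 1
BINARY_OP + → 4 + 1 = 5
STORE_FAST i → i=5
LOAD_FAST i → push 5
LOAD_CONST → push 5
COMPARE_OP bool(<) → 5 vs 5 = False
POP_JUMP_IF_FALSE → pop False; jump
LOAD_FAST m → push 113
RETURN_VALUE → return 113.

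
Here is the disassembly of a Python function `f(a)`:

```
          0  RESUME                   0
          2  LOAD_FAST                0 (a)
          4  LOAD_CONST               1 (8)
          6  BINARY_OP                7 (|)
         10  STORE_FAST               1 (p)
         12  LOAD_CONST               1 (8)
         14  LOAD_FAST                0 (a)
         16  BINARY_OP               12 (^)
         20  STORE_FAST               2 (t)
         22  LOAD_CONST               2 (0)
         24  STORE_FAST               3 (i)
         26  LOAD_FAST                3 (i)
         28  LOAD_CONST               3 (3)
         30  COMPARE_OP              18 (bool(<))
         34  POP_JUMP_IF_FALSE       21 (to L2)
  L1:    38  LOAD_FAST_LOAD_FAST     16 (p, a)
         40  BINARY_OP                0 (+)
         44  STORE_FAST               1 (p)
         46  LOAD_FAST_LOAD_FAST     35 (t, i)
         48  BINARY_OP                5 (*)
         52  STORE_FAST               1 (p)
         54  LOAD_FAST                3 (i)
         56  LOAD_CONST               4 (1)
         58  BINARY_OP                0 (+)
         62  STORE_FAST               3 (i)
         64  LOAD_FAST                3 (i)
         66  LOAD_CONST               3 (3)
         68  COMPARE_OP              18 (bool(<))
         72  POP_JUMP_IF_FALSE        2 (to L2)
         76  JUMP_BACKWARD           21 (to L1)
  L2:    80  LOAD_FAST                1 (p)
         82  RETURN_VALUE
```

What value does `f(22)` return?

60

LOAD_FAST a → push 22. Stack: [22]
LOAD_CONST → push 8. Stack: [22, 8]
BINARY_OP | → 22 | 8 = 30. Stack: [30]
STORE_FAST p → p=30. Stack: []
LOAD_CONST → push 8. Stack: [8]
LOAD_FAST a → push 22. Stack: [8, 22]
BINARY_OP ^ → 8 ^ 22 = 30. Stack: [30]
STORE_FAST t → t=30. Stack: []
LOAD_CONST → push 0. Stack: [0]
STORE_FAST i → i=0. Stack: []
LOAD_FAST i → push 0. Stack: [0]
LOAD_CONST → push 3. Stack: [0, 3]
COMPARE_OP bool(<) → 0 vs 3 = True. Stack: [True]
POP_JUMP_IF_FALSE → pop True; no jump. Stack: []
LOAD_FAST_LOAD_FAST p,a → push 30,22. Stack: [30, 22]
BINARY_OP + → 30 + 22 = 52. Stack: [52]
STORE_FAST p → p=52. Stack: []
LOAD_FAST_LOAD_FAST t,i → push 30,0. Stack: [30, 0]
BINARY_OP * → 30 * 0 = 0. Stack: [0]
STORE_FAST p → p=0. Stack: []
LOAD_FAST i → push 0. Stack: [0]
LOAD_CONST → push 1. Stack: [0, 1]
BINARY_OP + → 0 + 1 = 1. Stack: [1]
STORE_FAST i → i=1. Stack: []
LOAD_FAST i → push 1. Stack: [1]
LOAD_CONST → push 3. Stack: [1, 3]
COMPARE_OP bool(<) → 1 vs 3 = True. Stack: [True]
POP_JUMP_IF_FALSE → pop True; no jump. Stack: []
LOAD_FAST_LOAD_FAST p,a → push 0,22. Stack: [0, 22]
BINARY_OP + → 0 + 22 = 22. Stack: [22]
STORE_FAST p → p=22. Stack: []
LOAD_FAST_LOAD_FAST t,i → push 30,1. Stack: [30, 1]
BINARY_OP * → 30 * 1 = 30. Stack: [30]
STORE_FAST p → p=30. Stack: []
LOAD_FAST i → push 1. Stack: [1]
LOAD_CONST → push 1. Stack: [1, 1]
BINARY_OP + → 1 + 1 = 2. Stack: [2]
STORE_FAST i → i=2. Stack: []
LOAD_FAST i → push 2. Stack: [2]
LOAD_CONST → push 3. Stack: [2, 3]
COMPARE_OP bool(<) → 2 vs 3 = True. Stack: [True]
POP_JUMP_IF_FALSE → pop True; no jump. Stack: []
LOAD_FAST_LOAD_FAST p,a → push 30,22. Stack: [30, 22]
BINARY_OP + → 30 + 22 = 52. Stack: [52]
STORE_FAST p → p=52. Stack: []
LOAD_FAST_LOAD_FAST t,i → push 30,2. Stack: [30, 2]
BINARY_OP * → 30 * 2 = 60. Stack: [60]
STORE_FAST p → p=60. Stack: []
LOAD_FAST i → push 2. Stack: [2]
LOAD_CONST → push 1. Stack: [2, 1]
BINARY_OP + → 2 + 1 = 3. Stack: [3]
STORE_FAST i → i=3. Stack: []
LOAD_FAST i → push 3. Stack: [3]
LOAD_CONST → push 3. Stack: [3, 3]
COMPARE_OP bool(<) → 3 vs 3 = False. Stack: [False]
POP_JUMP_IF_FALSE → pop False; jump. Stack: []
LOAD_FAST p → push 60. Stack: [60]
RETURN_VALUE → return 60.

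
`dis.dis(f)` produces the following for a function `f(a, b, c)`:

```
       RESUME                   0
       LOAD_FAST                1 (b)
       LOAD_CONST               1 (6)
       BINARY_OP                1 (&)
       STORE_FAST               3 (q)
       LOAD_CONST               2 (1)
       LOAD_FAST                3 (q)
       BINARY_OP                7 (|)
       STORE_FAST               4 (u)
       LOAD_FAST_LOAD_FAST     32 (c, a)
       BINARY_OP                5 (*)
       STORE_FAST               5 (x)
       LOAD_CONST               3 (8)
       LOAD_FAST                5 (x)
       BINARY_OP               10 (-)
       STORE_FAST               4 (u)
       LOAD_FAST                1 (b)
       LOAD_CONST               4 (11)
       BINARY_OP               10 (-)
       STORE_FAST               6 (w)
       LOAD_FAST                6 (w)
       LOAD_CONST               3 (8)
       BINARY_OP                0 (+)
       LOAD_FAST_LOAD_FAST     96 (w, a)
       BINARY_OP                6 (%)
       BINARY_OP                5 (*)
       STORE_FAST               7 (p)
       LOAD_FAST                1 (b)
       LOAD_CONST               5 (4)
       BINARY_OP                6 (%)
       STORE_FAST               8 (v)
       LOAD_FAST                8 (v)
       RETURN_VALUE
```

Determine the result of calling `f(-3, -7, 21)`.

LOAD_FAST b → push -7. Stack: [-7]
LOAD_CONST → push 6. Stack: [-7, 6]
BINARY_OP & → -7 & 6 = 0. Stack: [0]
STORE_FAST q → q=0. Stack: []
LOAD_CONST → push 1. Stack: [1]
LOAD_FAST q → push 0. Stack: [1, 0]
BINARY_OP | → 1 | 0 = 1. Stack: [1]
STORE_FAST u → u=1. Stack: []
LOAD_FAST_LOAD_FAST c,a → push 21,-3. Stack: [21, -3]
BINARY_OP * → 21 * -3 = -63. Stack: [-63]
STORE_FAST x → x=-63. Stack: []
LOAD_CONST → push 8. Stack: [8]
LOAD_FAST x → push -63. Stack: [8, -63]
BINARY_OP - → 8 - -63 = 71. Stack: [71]
STORE_FAST u → u=71. Stack: []
LOAD_FAST b → push -7. Stack: [-7]
LOAD_CONST → push 11. Stack: [-7, 11]
BINARY_OP - → -7 - 11 = -18. Stack: [-18]
STORE_FAST w → w=-18. Stack: []
LOAD_FAST w → push -18. Stack: [-18]
LOAD_CONST → push 8. Stack: [-18, 8]
BINARY_OP + → -18 + 8 = -10. Stack: [-10]
LOAD_FAST_LOAD_FAST w,a → push -18,-3. Stack: [-10, -18, -3]
BINARY_OP % → -18 % -3 = 0. Stack: [-10, 0]
BINARY_OP * → -10 * 0 = 0. Stack: [0]
STORE_FAST p → p=0. Stack: []
LOAD_FAST b → push -7. Stack: [-7]
LOAD_CONST → push 4. Stack: [-7, 4]
BINARY_OP % → -7 % 4 = 1. Stack: [1]
STORE_FAST v → v=1. Stack: []
LOAD_FAST v → push 1. Stack: [1]
RETURN_VALUE → return 1.

1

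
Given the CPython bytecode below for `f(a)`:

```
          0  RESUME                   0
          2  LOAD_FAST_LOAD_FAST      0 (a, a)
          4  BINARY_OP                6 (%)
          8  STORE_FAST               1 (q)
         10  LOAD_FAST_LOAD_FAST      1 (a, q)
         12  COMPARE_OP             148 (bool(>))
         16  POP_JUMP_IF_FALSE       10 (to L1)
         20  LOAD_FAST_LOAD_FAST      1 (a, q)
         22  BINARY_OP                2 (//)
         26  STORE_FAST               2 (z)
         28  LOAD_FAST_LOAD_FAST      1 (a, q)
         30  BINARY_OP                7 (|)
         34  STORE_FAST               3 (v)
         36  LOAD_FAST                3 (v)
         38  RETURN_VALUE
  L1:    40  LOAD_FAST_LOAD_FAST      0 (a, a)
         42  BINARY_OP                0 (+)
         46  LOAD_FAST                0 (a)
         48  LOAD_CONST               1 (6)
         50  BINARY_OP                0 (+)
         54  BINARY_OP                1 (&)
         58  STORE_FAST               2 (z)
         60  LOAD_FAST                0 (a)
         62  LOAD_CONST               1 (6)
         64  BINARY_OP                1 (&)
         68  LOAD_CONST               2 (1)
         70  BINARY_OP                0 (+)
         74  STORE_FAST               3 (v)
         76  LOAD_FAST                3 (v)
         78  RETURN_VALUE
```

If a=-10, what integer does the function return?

7

LOAD_FAST_LOAD_FAST a,a → push -10,-10. Stack: [-10, -10]
BINARY_OP % → -10 % -10 = 0. Stack: [0]
STORE_FAST q → q=0. Stack: []
LOAD_FAST_LOAD_FAST a,q → push -10,0. Stack: [-10, 0]
COMPARE_OP bool(>) → -10 vs 0 = False. Stack: [False]
POP_JUMP_IF_FALSE → pop False; jump. Stack: []
LOAD_FAST_LOAD_FAST a,a → push -10,-10. Stack: [-10, -10]
BINARY_OP + → -10 + -10 = -20. Stack: [-20]
LOAD_FAST a → push -10. Stack: [-20, -10]
LOAD_CONST → push 6. Stack: [-20, -10, 6]
BINARY_OP + → -10 + 6 = -4. Stack: [-20, -4]
BINARY_OP & → -20 & -4 = -20. Stack: [-20]
STORE_FAST z → z=-20. Stack: []
LOAD_FAST a → push -10. Stack: [-10]
LOAD_CONST → push 6. Stack: [-10, 6]
BINARY_OP & → -10 & 6 = 6. Stack: [6]
LOAD_CONST → push 1. Stack: [6, 1]
BINARY_OP + → 6 + 1 = 7. Stack: [7]
STORE_FAST v → v=7. Stack: []
LOAD_FAST v → push 7. Stack: [7]
RETURN_VALUE → return 7.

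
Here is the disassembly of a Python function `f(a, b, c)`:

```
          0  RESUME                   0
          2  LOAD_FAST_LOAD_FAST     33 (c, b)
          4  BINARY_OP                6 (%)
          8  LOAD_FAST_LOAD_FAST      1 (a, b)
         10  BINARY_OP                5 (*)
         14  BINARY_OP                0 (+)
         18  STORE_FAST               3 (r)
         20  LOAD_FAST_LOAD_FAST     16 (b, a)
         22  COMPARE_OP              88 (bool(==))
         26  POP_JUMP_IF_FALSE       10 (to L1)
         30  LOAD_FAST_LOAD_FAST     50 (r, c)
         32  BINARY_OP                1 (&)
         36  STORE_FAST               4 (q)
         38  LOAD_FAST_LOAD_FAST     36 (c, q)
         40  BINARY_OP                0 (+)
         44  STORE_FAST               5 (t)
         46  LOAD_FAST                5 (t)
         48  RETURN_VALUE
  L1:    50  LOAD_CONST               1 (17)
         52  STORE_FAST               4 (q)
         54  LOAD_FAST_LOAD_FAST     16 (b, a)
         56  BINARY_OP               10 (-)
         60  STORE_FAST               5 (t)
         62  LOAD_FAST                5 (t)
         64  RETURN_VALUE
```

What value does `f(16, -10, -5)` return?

LOAD_FAST_LOAD_FAST c,b → push -5,-10. Stack: [-5, -10]
BINARY_OP % → -5 % -10 = -5. Stack: [-5]
LOAD_FAST_LOAD_FAST a,b → push 16,-10. Stack: [-5, 16, -10]
BINARY_OP * → 16 * -10 = -160. Stack: [-5, -160]
BINARY_OP + → -5 + -160 = -165. Stack: [-165]
STORE_FAST r → r=-165. Stack: []
LOAD_FAST_LOAD_FAST b,a → push -10,16. Stack: [-10, 16]
COMPARE_OP bool(==) → -10 vs 16 = False. Stack: [False]
POP_JUMP_IF_FALSE → pop False; jump. Stack: []
LOAD_CONST → push 17. Stack: [17]
STORE_FAST q → q=17. Stack: []
LOAD_FAST_LOAD_FAST b,a → push -10,16. Stack: [-10, 16]
BINARY_OP - → -10 - 16 = -26. Stack: [-26]
STORE_FAST t → t=-26. Stack: []
LOAD_FAST t → push -26. Stack: [-26]
RETURN_VALUE → return -26.

-26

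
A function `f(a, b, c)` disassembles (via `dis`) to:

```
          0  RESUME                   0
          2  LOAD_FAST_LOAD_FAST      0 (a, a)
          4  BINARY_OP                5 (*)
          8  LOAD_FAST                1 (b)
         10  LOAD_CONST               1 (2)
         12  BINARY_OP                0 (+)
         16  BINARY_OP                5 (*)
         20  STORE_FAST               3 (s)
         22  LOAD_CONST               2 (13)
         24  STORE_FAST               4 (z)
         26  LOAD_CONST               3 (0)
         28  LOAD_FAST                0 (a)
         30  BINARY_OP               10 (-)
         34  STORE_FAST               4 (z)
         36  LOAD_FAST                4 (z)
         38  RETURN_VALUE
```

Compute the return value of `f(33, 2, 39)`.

LOAD_FAST_LOAD_FAST a,a → push 33,33. Stack: [33, 33]
BINARY_OP * → 33 * 33 = 1089. Stack: [1089]
LOAD_FAST b → push 2. Stack: [1089, 2]
LOAD_CONST → push 2. Stack: [1089, 2, 2]
BINARY_OP + → 2 + 2 = 4. Stack: [1089, 4]
BINARY_OP * → 1089 * 4 = 4356. Stack: [4356]
STORE_FAST s → s=4356. Stack: []
LOAD_CONST → push 13. Stack: [13]
STORE_FAST z → z=13. Stack: []
LOAD_CONST → push 0. Stack: [0]
LOAD_FAST a → push 33. Stack: [0, 33]
BINARY_OP - → 0 - 33 = -33. Stack: [-33]
STORE_FAST z → z=-33. Stack: []
LOAD_FAST z → push -33. Stack: [-33]
RETURN_VALUE → return -33.

-33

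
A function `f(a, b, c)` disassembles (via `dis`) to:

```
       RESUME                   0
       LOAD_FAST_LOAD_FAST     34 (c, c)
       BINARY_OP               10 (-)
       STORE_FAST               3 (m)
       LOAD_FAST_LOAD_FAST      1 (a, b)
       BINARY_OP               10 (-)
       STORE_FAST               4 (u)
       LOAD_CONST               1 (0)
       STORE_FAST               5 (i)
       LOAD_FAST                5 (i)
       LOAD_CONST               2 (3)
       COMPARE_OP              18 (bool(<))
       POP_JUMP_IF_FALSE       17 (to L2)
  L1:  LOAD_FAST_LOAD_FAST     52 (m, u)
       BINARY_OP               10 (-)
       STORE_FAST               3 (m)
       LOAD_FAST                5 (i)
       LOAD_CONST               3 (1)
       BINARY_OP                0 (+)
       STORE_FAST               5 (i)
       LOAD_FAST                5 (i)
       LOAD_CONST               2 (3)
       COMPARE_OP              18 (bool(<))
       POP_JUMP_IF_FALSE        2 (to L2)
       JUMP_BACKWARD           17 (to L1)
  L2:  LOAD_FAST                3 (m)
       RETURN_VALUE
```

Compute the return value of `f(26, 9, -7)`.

-51

LOAD_FAST_LOAD_FAST c,c → push -7,-7. Stack: [-7, -7]
BINARY_OP - → -7 - -7 = 0. Stack: [0]
STORE_FAST m → m=0. Stack: []
LOAD_FAST_LOAD_FAST a,b → push 26,9. Stack: [26, 9]
BINARY_OP - → 26 - 9 = 17. Stack: [17]
STORE_FAST u → u=17. Stack: []
LOAD_CONST → push 0. Stack: [0]
STORE_FAST i → i=0. Stack: []
LOAD_FAST i → push 0. Stack: [0]
LOAD_CONST → push 3. Stack: [0, 3]
COMPARE_OP bool(<) → 0 vs 3 = True. Stack: [True]
POP_JUMP_IF_FALSE → pop True; no jump. Stack: []
LOAD_FAST_LOAD_FAST m,u → push 0,17. Stack: [0, 17]
BINARY_OP - → 0 - 17 = -17. Stack: [-17]
STORE_FAST m → m=-17. Stack: []
LOAD_FAST i → push 0. Stack: [0]
LOAD_CONST → push 1. Stack: [0, 1]
BINARY_OP + → 0 + 1 = 1. Stack: [1]
STORE_FAST i → i=1. Stack: []
LOAD_FAST i → push 1. Stack: [1]
LOAD_CONST → push 3. Stack: [1, 3]
COMPARE_OP bool(<) → 1 vs 3 = True. Stack: [True]
POP_JUMP_IF_FALSE → pop True; no jump. Stack: []
LOAD_FAST_LOAD_FAST m,u → push -17,17. Stack: [-17, 17]
BINARY_OP - → -17 - 17 = -34. Stack: [-34]
STORE_FAST m → m=-34. Stack: []
LOAD_FAST i → push 1. Stack: [1]
LOAD_CONST → push 1. Stack: [1, 1]
BINARY_OP + → 1 + 1 = 2. Stack: [2]
STORE_FAST i → i=2. Stack: []
LOAD_FAST i → push 2. Stack: [2]
LOAD_CONST → push 3. Stack: [2, 3]
COMPARE_OP bool(<) → 2 vs 3 = True. Stack: [True]
POP_JUMP_IF_FALSE → pop True; no jump. Stack: []
LOAD_FAST_LOAD_FAST m,u → push -34,17. Stack: [-34, 17]
BINARY_OP - → -34 - 17 = -51. Stack: [-51]
STORE_FAST m → m=-51. Stack: []
LOAD_FAST i → push 2. Stack: [2]
LOAD_CONST → push 1. Stack: [2, 1]
BINARY_OP + → 2 + 1 = 3. Stack: [3]
STORE_FAST i → i=3. Stack: []
LOAD_FAST i → push 3. Stack: [3]
LOAD_CONST → push 3. Stack: [3, 3]
COMPARE_OP bool(<) → 3 vs 3 = False. Stack: [False]
POP_JUMP_IF_FALSE → pop False; jump. Stack: []
LOAD_FAST m → push -51. Stack: [-51]
RETURN_VALUE → return -51.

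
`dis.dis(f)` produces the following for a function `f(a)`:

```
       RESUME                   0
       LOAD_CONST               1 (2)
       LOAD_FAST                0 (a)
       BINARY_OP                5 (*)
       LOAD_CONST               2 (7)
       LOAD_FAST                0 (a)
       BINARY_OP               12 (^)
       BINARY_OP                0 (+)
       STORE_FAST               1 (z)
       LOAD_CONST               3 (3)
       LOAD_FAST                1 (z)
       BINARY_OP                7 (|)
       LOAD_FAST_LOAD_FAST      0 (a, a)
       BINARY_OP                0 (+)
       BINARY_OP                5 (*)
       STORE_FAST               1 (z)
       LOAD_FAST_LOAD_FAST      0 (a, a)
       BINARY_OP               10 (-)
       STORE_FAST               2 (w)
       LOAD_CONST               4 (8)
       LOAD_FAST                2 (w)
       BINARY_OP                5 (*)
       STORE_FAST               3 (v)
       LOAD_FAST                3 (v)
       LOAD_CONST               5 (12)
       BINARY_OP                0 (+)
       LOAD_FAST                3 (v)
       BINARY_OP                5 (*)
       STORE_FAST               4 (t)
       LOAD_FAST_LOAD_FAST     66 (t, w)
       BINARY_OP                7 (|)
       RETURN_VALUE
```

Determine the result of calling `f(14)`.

LOAD_CONST → push 2. Stack: [2]
LOAD_FAST a → push 14. Stack: [2, 14]
BINARY_OP * → 2 * 14 = 28. Stack: [28]
LOAD_CONST → push 7. Stack: [28, 7]
LOAD_FAST a → push 14. Stack: [28, 7, 14]
BINARY_OP ^ → 7 ^ 14 = 9. Stack: [28, 9]
BINARY_OP + → 28 + 9 = 37. Stack: [37]
STORE_FAST z → z=37. Stack: []
LOAD_CONST → push 3. Stack: [3]
LOAD_FAST z → push 37. Stack: [3, 37]
BINARY_OP | → 3 | 37 = 39. Stack: [39]
LOAD_FAST_LOAD_FAST a,a → push 14,14. Stack: [39, 14, 14]
BINARY_OP + → 14 + 14 = 28. Stack: [39, 28]
BINARY_OP * → 39 * 28 = 1092. Stack: [1092]
STORE_FAST z → z=1092. Stack: []
LOAD_FAST_LOAD_FAST a,a → push 14,14. Stack: [14, 14]
BINARY_OP - → 14 - 14 = 0. Stack: [0]
STORE_FAST w → w=0. Stack: []
LOAD_CONST → push 8. Stack: [8]
LOAD_FAST w → push 0. Stack: [8, 0]
BINARY_OP * → 8 * 0 = 0. Stack: [0]
STORE_FAST v → v=0. Stack: []
LOAD_FAST v → push 0. Stack: [0]
LOAD_CONST → push 12. Stack: [0, 12]
BINARY_OP + → 0 + 12 = 12. Stack: [12]
LOAD_FAST v → push 0. Stack: [12, 0]
BINARY_OP * → 12 * 0 = 0. Stack: [0]
STORE_FAST t → t=0. Stack: []
LOAD_FAST_LOAD_FAST t,w → push 0,0. Stack: [0, 0]
BINARY_OP | → 0 | 0 = 0. Stack: [0]
RETURN_VALUE → return 0.

0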